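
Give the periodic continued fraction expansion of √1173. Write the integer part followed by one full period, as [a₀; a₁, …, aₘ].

a₀ = ⌊√1173⌋ = 34.

[34; 4, 68]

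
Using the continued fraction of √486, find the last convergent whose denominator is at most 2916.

√486 = [22; 22, 44, …] (period length 2).
Convergents:
  p_0/q_0 = 22/1
  p_1/q_1 = 485/22
  p_2/q_2 = 21362/969
  p_3/q_3 = 470449/21340
q_2 = 969 ≤ 2916 < 21340 = q_3, so the answer is 21362/969.

21362/969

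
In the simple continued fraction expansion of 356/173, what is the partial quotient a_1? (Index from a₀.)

17

356 = 2·173 + 10   →  a_0 = 2
173 = 17·10 + 3   →  a_1 = 17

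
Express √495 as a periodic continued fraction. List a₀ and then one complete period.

[22; 4, 44]

a₀ = ⌊√495⌋ = 22.
With m₀=0, d₀=1 and mₖ₊₁ = dₖaₖ − mₖ, dₖ₊₁ = (n − mₖ₊₁²)/dₖ, aₖ₊₁ = ⌊(a₀+mₖ₊₁)/dₖ₊₁⌋:
  k=1: m=22, d=11, a=4
  k=2: m=22, d=1, a=44
d=1 and a=2a₀=44 at k=2, so the next step gives (m, d) = (22, 11) again — its k=1 value — and the period has length 2.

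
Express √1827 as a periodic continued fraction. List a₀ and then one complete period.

[42; 1, 2, 1, 8, 1, 2, 1, 84]

a₀ = ⌊√1827⌋ = 42.
With m₀=0, d₀=1 and mₖ₊₁ = dₖaₖ − mₖ, dₖ₊₁ = (n − mₖ₊₁²)/dₖ, aₖ₊₁ = ⌊(a₀+mₖ₊₁)/dₖ₊₁⌋:
  k=1: m=42, d=63, a=1
  k=2: m=21, d=22, a=2
  k=3: m=23, d=59, a=1
  k=4: m=36, d=9, a=8
  k=5: m=36, d=59, a=1
  k=6: m=23, d=22, a=2
  k=7: m=21, d=63, a=1
  k=8: m=42, d=1, a=84
d=1 and a=2a₀=84 at k=8, so the next step gives (m, d) = (42, 63) again — its k=1 value — and the period has length 8.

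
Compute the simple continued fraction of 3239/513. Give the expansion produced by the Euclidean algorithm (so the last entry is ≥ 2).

3239 = 6×513 + 161
513 = 3×161 + 30
161 = 5×30 + 11
30 = 2×11 + 8
11 = 1×8 + 3
8 = 2×3 + 2
3 = 1×2 + 1
2 = 2×1 + 0  (stop)
So 3239/513 = [6; 3, 5, 2, 1, 2, 1, 2].

[6; 3, 5, 2, 1, 2, 1, 2]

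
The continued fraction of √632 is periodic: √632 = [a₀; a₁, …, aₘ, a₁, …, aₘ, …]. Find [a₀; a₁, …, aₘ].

a₀ = ⌊√632⌋ = 25.

[25; 7, 6, 7, 50]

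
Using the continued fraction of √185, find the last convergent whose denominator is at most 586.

5563/409

√185 = [13; 1, 1, 1, 1, 26, …] (period length 5).
Convergents:
  p_0/q_0 = 13/1
  p_1/q_1 = 14/1
  p_2/q_2 = 27/2
  p_3/q_3 = 41/3
  p_4/q_4 = 68/5
  p_5/q_5 = 1809/133
  p_6/q_6 = 1877/138
  p_7/q_7 = 3686/271
  p_8/q_8 = 5563/409
  p_9/q_9 = 9249/680
q_8 = 409 ≤ 586 < 680 = q_9, so the answer is 5563/409.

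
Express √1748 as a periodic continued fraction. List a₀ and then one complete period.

[41; 1, 4, 4, 4, 1, 82]

a₀ = ⌊√1748⌋ = 41.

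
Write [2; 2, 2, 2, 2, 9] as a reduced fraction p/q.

659/273

Using pₖ = aₖpₖ₋₁ + pₖ₋₂ and qₖ = aₖqₖ₋₁ + qₖ₋₂:
  k=0: a=2, p=2, q=1
  k=1: a=2, p=5, q=2
  k=2: a=2, p=12, q=5
  k=3: a=2, p=29, q=12
  k=4: a=2, p=70, q=29
  k=5: a=9, p=659, q=273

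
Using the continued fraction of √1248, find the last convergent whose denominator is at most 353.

√1248 = [35; 3, 17, 3, 70, …] (period length 4).
Convergents:
  p_0/q_0 = 35/1
  p_1/q_1 = 106/3
  p_2/q_2 = 1837/52
  p_3/q_3 = 5617/159
  p_4/q_4 = 395027/11182
q_3 = 159 ≤ 353 < 11182 = q_4, so the answer is 5617/159.

5617/159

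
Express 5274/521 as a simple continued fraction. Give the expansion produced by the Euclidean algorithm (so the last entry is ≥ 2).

5274 = 10·521 + 64
521 = 8·64 + 9
64 = 7·9 + 1
9 = 9·1 + 0  (stop)
So 5274/521 = [10; 8, 7, 9].

[10; 8, 7, 9]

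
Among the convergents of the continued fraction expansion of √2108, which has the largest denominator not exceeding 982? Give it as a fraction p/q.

23737/517

√2108 = [45; 1, 10, 2, 22, 2, 10, 1, 90, …] (period length 8).
Convergents:
  p_0/q_0 = 45/1
  p_1/q_1 = 46/1
  p_2/q_2 = 505/11
  p_3/q_3 = 1056/23
  p_4/q_4 = 23737/517
  p_5/q_5 = 48530/1057
q_4 = 517 ≤ 982 < 1057 = q_5, so the answer is 23737/517.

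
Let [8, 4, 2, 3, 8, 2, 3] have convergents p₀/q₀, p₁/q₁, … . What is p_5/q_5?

4483/545

Using pₖ = aₖpₖ₋₁ + pₖ₋₂, qₖ = aₖqₖ₋₁ + qₖ₋₂ (with p₋₁=1, p₋₂=0, q₋₁=0, q₋₂=1):
  k=0: a=8, p=8, q=1
  k=1: a=4, p=33, q=4
  k=2: a=2, p=74, q=9
  k=3: a=3, p=255, q=31
  k=4: a=8, p=2114, q=257
  k=5: a=2, p=4483, q=545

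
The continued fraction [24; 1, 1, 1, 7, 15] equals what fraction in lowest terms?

8579/348

Using pₖ = aₖpₖ₋₁ + pₖ₋₂ and qₖ = aₖqₖ₋₁ + qₖ₋₂:
  k=0: a=24, p=24, q=1
  k=1: a=1, p=25, q=1
  k=2: a=1, p=49, q=2
  k=3: a=1, p=74, q=3
  k=4: a=7, p=567, q=23
  k=5: a=15, p=8579, q=348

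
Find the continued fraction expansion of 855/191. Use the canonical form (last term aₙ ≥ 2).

855 = 4·191 + 91
191 = 2·91 + 9
91 = 10·9 + 1
9 = 9·1 + 0  (stop)
So 855/191 = [4; 2, 10, 9].

[4; 2, 10, 9]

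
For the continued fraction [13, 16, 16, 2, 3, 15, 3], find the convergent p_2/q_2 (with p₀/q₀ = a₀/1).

Using pₖ = aₖpₖ₋₁ + pₖ₋₂, qₖ = aₖqₖ₋₁ + qₖ₋₂ (with p₋₁=1, p₋₂=0, q₋₁=0, q₋₂=1):
  k=0: a=13, p=13, q=1
  k=1: a=16, p=209, q=16
  k=2: a=16, p=3357, q=257

3357/257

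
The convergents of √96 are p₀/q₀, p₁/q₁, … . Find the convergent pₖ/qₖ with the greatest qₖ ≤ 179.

√96 = [9; 1, 3, 1, 18, …] (period length 4).
Convergents:
  p_0/q_0 = 9/1
  p_1/q_1 = 10/1
  p_2/q_2 = 39/4
  p_3/q_3 = 49/5
  p_4/q_4 = 921/94
  p_5/q_5 = 970/99
  p_6/q_6 = 3831/391
q_5 = 99 ≤ 179 < 391 = q_6, so the answer is 970/99.

970/99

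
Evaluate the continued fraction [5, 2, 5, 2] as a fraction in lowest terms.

131/24

Using pₖ = aₖpₖ₋₁ + pₖ₋₂ and qₖ = aₖqₖ₋₁ + qₖ₋₂:
  k=0: a=5, p=5, q=1
  k=1: a=2, p=11, q=2
  k=2: a=5, p=60, q=11
  k=3: a=2, p=131, q=24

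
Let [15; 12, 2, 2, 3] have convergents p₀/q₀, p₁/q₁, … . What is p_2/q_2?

377/25

Using pₖ = aₖpₖ₋₁ + pₖ₋₂, qₖ = aₖqₖ₋₁ + qₖ₋₂ (with p₋₁=1, p₋₂=0, q₋₁=0, q₋₂=1):
  k=0: a=15, p=15, q=1
  k=1: a=12, p=181, q=12
  k=2: a=2, p=377, q=25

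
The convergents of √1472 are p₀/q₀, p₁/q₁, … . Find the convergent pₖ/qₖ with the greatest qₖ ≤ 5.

√1472 = [38; 2, 1, 2, 1, 2, 76, …] (period length 6).
Convergents:
  p_0/q_0 = 38/1
  p_1/q_1 = 77/2
  p_2/q_2 = 115/3
  p_3/q_3 = 307/8
q_2 = 3 ≤ 5 < 8 = q_3, so the answer is 115/3.

115/3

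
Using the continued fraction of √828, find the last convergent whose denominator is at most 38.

892/31

√828 = [28; 1, 3, 2, 3, 1, 56, …] (period length 6).
Convergents:
  p_0/q_0 = 28/1
  p_1/q_1 = 29/1
  p_2/q_2 = 115/4
  p_3/q_3 = 259/9
  p_4/q_4 = 892/31
  p_5/q_5 = 1151/40
q_4 = 31 ≤ 38 < 40 = q_5, so the answer is 892/31.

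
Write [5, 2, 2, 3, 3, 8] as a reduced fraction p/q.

Fold from the inside: start with 8/1.
  3 + 1/8 = 25/8
  3 + 8/25 = 83/25
  2 + 25/83 = 191/83
  2 + 83/191 = 465/191
  5 + 191/465 = 2516/465

2516/465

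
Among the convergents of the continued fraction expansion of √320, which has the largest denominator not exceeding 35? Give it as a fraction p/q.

√320 = [17; 1, 7, 1, 34, …] (period length 4).
Convergents:
  p_0/q_0 = 17/1
  p_1/q_1 = 18/1
  p_2/q_2 = 143/8
  p_3/q_3 = 161/9
  p_4/q_4 = 5617/314
q_3 = 9 ≤ 35 < 314 = q_4, so the answer is 161/9.

161/9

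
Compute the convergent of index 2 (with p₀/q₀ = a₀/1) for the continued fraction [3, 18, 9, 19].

Using pₖ = aₖpₖ₋₁ + pₖ₋₂, qₖ = aₖqₖ₋₁ + qₖ₋₂ (with p₋₁=1, p₋₂=0, q₋₁=0, q₋₂=1):
  k=0: a=3, p=3, q=1
  k=1: a=18, p=55, q=18
  k=2: a=9, p=498, q=163

498/163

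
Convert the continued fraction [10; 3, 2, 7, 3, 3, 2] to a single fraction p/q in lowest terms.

Using pₖ = aₖpₖ₋₁ + pₖ₋₂ and qₖ = aₖqₖ₋₁ + qₖ₋₂:
  k=0: a=10, p=10, q=1
  k=1: a=3, p=31, q=3
  k=2: a=2, p=72, q=7
  k=3: a=7, p=535, q=52
  k=4: a=3, p=1677, q=163
  k=5: a=3, p=5566, q=541
  k=6: a=2, p=12809, q=1245

12809/1245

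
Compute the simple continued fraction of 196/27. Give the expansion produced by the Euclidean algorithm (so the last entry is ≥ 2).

196 = 7·27 + 7
27 = 3·7 + 6
7 = 1·6 + 1
6 = 6·1 + 0  (stop)
So 196/27 = [7; 3, 1, 6].

[7; 3, 1, 6]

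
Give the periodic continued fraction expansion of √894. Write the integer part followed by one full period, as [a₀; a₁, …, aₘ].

[29; 1, 8, 1, 58]

a₀ = ⌊√894⌋ = 29.
With m₀=0, d₀=1 and mₖ₊₁ = dₖaₖ − mₖ, dₖ₊₁ = (n − mₖ₊₁²)/dₖ, aₖ₊₁ = ⌊(a₀+mₖ₊₁)/dₖ₊₁⌋:
  k=1: m=29, d=53, a=1
  k=2: m=24, d=6, a=8
  k=3: m=24, d=53, a=1
  k=4: m=29, d=1, a=58
d=1 and a=2a₀=58 at k=4, so the next step gives (m, d) = (29, 53) again — its k=1 value — and the period has length 4.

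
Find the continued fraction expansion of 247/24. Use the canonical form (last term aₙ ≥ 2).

247 = 10*24 + 7
24 = 3*7 + 3
7 = 2*3 + 1
3 = 3*1 + 0  (stop)
So 247/24 = [10; 3, 2, 3].

[10; 3, 2, 3]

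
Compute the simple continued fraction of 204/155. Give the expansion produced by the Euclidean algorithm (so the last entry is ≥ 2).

204 = 1×155 + 49
155 = 3×49 + 8
49 = 6×8 + 1
8 = 8×1 + 0  (stop)
So 204/155 = [1; 3, 6, 8].

[1; 3, 6, 8]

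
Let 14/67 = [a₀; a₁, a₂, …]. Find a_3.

3

14 = 0·67 + 14   →  a_0 = 0
67 = 4·14 + 11   →  a_1 = 4
14 = 1·11 + 3   →  a_2 = 1
11 = 3·3 + 2   →  a_3 = 3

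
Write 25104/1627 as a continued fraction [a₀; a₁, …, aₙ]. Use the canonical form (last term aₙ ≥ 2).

25104 = 15·1627 + 699
1627 = 2·699 + 229
699 = 3·229 + 12
229 = 19·12 + 1
12 = 12·1 + 0  (stop)
So 25104/1627 = [15; 2, 3, 19, 12].

[15; 2, 3, 19, 12]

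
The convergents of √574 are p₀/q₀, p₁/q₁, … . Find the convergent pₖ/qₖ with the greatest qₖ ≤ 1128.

27001/1127

√574 = [23; 1, 22, 1, 46, …] (period length 4).
Convergents:
  p_0/q_0 = 23/1
  p_1/q_1 = 24/1
  p_2/q_2 = 551/23
  p_3/q_3 = 575/24
  p_4/q_4 = 27001/1127
  p_5/q_5 = 27576/1151
q_4 = 1127 ≤ 1128 < 1151 = q_5, so the answer is 27001/1127.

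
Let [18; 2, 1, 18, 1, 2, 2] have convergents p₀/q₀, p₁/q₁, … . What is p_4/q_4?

Using pₖ = aₖpₖ₋₁ + pₖ₋₂, qₖ = aₖqₖ₋₁ + qₖ₋₂ (with p₋₁=1, p₋₂=0, q₋₁=0, q₋₂=1):
  k=0: a=18, p=18, q=1
  k=1: a=2, p=37, q=2
  k=2: a=1, p=55, q=3
  k=3: a=18, p=1027, q=56
  k=4: a=1, p=1082, q=59

1082/59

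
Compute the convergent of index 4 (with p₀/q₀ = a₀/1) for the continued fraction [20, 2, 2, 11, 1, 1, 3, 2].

Using pₖ = aₖpₖ₋₁ + pₖ₋₂, qₖ = aₖqₖ₋₁ + qₖ₋₂ (with p₋₁=1, p₋₂=0, q₋₁=0, q₋₂=1):
  k=0: a=20, p=20, q=1
  k=1: a=2, p=41, q=2
  k=2: a=2, p=102, q=5
  k=3: a=11, p=1163, q=57
  k=4: a=1, p=1265, q=62

1265/62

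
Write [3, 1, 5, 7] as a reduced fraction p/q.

Fold from the inside: start with 7/1.
  5 + 1/7 = 36/7
  1 + 7/36 = 43/36
  3 + 36/43 = 165/43

165/43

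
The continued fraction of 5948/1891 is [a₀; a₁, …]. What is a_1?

5948 = 3·1891 + 275   →  a_0 = 3
1891 = 6·275 + 241   →  a_1 = 6

6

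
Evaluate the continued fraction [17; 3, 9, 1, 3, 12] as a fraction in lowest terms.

25689/1483

Using pₖ = aₖpₖ₋₁ + pₖ₋₂ and qₖ = aₖqₖ₋₁ + qₖ₋₂:
  k=0: a=17, p=17, q=1
  k=1: a=3, p=52, q=3
  k=2: a=9, p=485, q=28
  k=3: a=1, p=537, q=31
  k=4: a=3, p=2096, q=121
  k=5: a=12, p=25689, q=1483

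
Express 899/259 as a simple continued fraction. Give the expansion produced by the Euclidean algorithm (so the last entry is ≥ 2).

899 = 3×259 + 122
259 = 2×122 + 15
122 = 8×15 + 2
15 = 7×2 + 1
2 = 2×1 + 0  (stop)
So 899/259 = [3; 2, 8, 7, 2].

[3; 2, 8, 7, 2]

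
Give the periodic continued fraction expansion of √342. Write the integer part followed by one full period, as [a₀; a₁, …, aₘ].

[18; 2, 36]

a₀ = ⌊√342⌋ = 18.
With m₀=0, d₀=1 and mₖ₊₁ = dₖaₖ − mₖ, dₖ₊₁ = (n − mₖ₊₁²)/dₖ, aₖ₊₁ = ⌊(a₀+mₖ₊₁)/dₖ₊₁⌋:
  k=1: m=18, d=18, a=2
  k=2: m=18, d=1, a=36
d=1 and a=2a₀=36 at k=2, so the next step gives (m, d) = (18, 18) again — its k=1 value — and the period has length 2.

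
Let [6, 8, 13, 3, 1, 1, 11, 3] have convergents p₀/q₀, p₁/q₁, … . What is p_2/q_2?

Using pₖ = aₖpₖ₋₁ + pₖ₋₂, qₖ = aₖqₖ₋₁ + qₖ₋₂ (with p₋₁=1, p₋₂=0, q₋₁=0, q₋₂=1):
  k=0: a=6, p=6, q=1
  k=1: a=8, p=49, q=8
  k=2: a=13, p=643, q=105

643/105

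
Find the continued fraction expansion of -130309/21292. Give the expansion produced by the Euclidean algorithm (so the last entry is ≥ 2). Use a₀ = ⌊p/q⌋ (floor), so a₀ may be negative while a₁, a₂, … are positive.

[-7; 1, 7, 3, 17, 16, 3]

-130309 = -7×21292 + 18735
21292 = 1×18735 + 2557
18735 = 7×2557 + 836
2557 = 3×836 + 49
836 = 17×49 + 3
49 = 16×3 + 1
3 = 3×1 + 0  (stop)
So -130309/21292 = [-7; 1, 7, 3, 17, 16, 3].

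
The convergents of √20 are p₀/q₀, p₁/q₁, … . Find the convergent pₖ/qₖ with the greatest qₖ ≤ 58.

√20 = [4; 2, 8, …] (period length 2).
Convergents:
  p_0/q_0 = 4/1
  p_1/q_1 = 9/2
  p_2/q_2 = 76/17
  p_3/q_3 = 161/36
  p_4/q_4 = 1364/305
q_3 = 36 ≤ 58 < 305 = q_4, so the answer is 161/36.

161/36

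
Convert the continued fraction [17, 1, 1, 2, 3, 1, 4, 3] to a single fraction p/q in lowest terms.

Using pₖ = aₖpₖ₋₁ + pₖ₋₂ and qₖ = aₖqₖ₋₁ + qₖ₋₂:
  k=0: a=17, p=17, q=1
  k=1: a=1, p=18, q=1
  k=2: a=1, p=35, q=2
  k=3: a=2, p=88, q=5
  k=4: a=3, p=299, q=17
  k=5: a=1, p=387, q=22
  k=6: a=4, p=1847, q=105
  k=7: a=3, p=5928, q=337

5928/337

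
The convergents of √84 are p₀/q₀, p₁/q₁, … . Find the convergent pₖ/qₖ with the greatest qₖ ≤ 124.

999/109

√84 = [9; 6, 18, …] (period length 2).
Convergents:
  p_0/q_0 = 9/1
  p_1/q_1 = 55/6
  p_2/q_2 = 999/109
  p_3/q_3 = 6049/660
q_2 = 109 ≤ 124 < 660 = q_3, so the answer is 999/109.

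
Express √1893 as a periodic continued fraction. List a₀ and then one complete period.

[43; 1, 1, 28, 1, 1, 86]

a₀ = ⌊√1893⌋ = 43.
With m₀=0, d₀=1 and mₖ₊₁ = dₖaₖ − mₖ, dₖ₊₁ = (n − mₖ₊₁²)/dₖ, aₖ₊₁ = ⌊(a₀+mₖ₊₁)/dₖ₊₁⌋:
  k=1: m=43, d=44, a=1
  k=2: m=1, d=43, a=1
  k=3: m=42, d=3, a=28
  k=4: m=42, d=43, a=1
  k=5: m=1, d=44, a=1
  k=6: m=43, d=1, a=86
d=1 and a=2a₀=86 at k=6, so the next step gives (m, d) = (43, 44) again — its k=1 value — and the period has length 6.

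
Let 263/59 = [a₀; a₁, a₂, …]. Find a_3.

2

263 = 4·59 + 27   →  a_0 = 4
59 = 2·27 + 5   →  a_1 = 2
27 = 5·5 + 2   →  a_2 = 5
5 = 2·2 + 1   →  a_3 = 2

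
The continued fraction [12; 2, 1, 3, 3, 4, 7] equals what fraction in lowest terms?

Fold from the inside: start with 7/1.
  4 + 1/7 = 29/7
  3 + 7/29 = 94/29
  3 + 29/94 = 311/94
  1 + 94/311 = 405/311
  2 + 311/405 = 1121/405
  12 + 405/1121 = 13857/1121

13857/1121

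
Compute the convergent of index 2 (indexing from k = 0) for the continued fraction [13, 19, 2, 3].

Using pₖ = aₖpₖ₋₁ + pₖ₋₂, qₖ = aₖqₖ₋₁ + qₖ₋₂ (with p₋₁=1, p₋₂=0, q₋₁=0, q₋₂=1):
  k=0: a=13, p=13, q=1
  k=1: a=19, p=248, q=19
  k=2: a=2, p=509, q=39

509/39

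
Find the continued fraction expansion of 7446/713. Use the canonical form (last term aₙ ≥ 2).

[10; 2, 3, 1, 9, 8]

7446 = 10×713 + 316
713 = 2×316 + 81
316 = 3×81 + 73
81 = 1×73 + 8
73 = 9×8 + 1
8 = 8×1 + 0  (stop)
So 7446/713 = [10; 2, 3, 1, 9, 8].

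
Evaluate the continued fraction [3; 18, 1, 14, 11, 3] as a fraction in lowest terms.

29652/9713

Using pₖ = aₖpₖ₋₁ + pₖ₋₂ and qₖ = aₖqₖ₋₁ + qₖ₋₂:
  k=0: a=3, p=3, q=1
  k=1: a=18, p=55, q=18
  k=2: a=1, p=58, q=19
  k=3: a=14, p=867, q=284
  k=4: a=11, p=9595, q=3143
  k=5: a=3, p=29652, q=9713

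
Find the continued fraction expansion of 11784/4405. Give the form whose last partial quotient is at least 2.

11784 = 2·4405 + 2974
4405 = 1·2974 + 1431
2974 = 2·1431 + 112
1431 = 12·112 + 87
112 = 1·87 + 25
87 = 3·25 + 12
25 = 2·12 + 1
12 = 12·1 + 0  (stop)
So 11784/4405 = [2; 1, 2, 12, 1, 3, 2, 12].

[2; 1, 2, 12, 1, 3, 2, 12]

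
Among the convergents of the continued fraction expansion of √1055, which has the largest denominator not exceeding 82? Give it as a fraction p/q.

√1055 = [32; 2, 12, 2, 64, …] (period length 4).
Convergents:
  p_0/q_0 = 32/1
  p_1/q_1 = 65/2
  p_2/q_2 = 812/25
  p_3/q_3 = 1689/52
  p_4/q_4 = 108908/3353
q_3 = 52 ≤ 82 < 3353 = q_4, so the answer is 1689/52.

1689/52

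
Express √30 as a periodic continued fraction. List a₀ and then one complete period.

a₀ = ⌊√30⌋ = 5.
With m₀=0, d₀=1 and mₖ₊₁ = dₖaₖ − mₖ, dₖ₊₁ = (n − mₖ₊₁²)/dₖ, aₖ₊₁ = ⌊(a₀+mₖ₊₁)/dₖ₊₁⌋:
  k=1: m=5, d=5, a=2
  k=2: m=5, d=1, a=10
d=1 and a=2a₀=10 at k=2, so the next step gives (m, d) = (5, 5) again — its k=1 value — and the period has length 2.

[5; 2, 10]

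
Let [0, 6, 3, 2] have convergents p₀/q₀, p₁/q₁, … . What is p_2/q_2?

3/19

Using pₖ = aₖpₖ₋₁ + pₖ₋₂, qₖ = aₖqₖ₋₁ + qₖ₋₂ (with p₋₁=1, p₋₂=0, q₋₁=0, q₋₂=1):
  k=0: a=0, p=0, q=1
  k=1: a=6, p=1, q=6
  k=2: a=3, p=3, q=19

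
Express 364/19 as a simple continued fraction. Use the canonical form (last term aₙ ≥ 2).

364 = 19·19 + 3
19 = 6·3 + 1
3 = 3·1 + 0  (stop)
So 364/19 = [19; 6, 3].

[19; 6, 3]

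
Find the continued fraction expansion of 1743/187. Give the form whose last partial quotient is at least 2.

[9; 3, 8, 1, 1, 3]

1743 = 9×187 + 60
187 = 3×60 + 7
60 = 8×7 + 4
7 = 1×4 + 3
4 = 1×3 + 1
3 = 3×1 + 0  (stop)
So 1743/187 = [9; 3, 8, 1, 1, 3].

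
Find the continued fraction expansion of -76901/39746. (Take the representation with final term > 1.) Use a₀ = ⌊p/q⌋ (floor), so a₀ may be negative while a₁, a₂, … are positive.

[-2; 15, 2, 1, 15, 1, 16, 3]

-76901 = -2·39746 + 2591
39746 = 15·2591 + 881
2591 = 2·881 + 829
881 = 1·829 + 52
829 = 15·52 + 49
52 = 1·49 + 3
49 = 16·3 + 1
3 = 3·1 + 0  (stop)
So -76901/39746 = [-2; 15, 2, 1, 15, 1, 16, 3].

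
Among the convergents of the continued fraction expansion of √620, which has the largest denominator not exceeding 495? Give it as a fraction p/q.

12176/489

√620 = [24; 1, 8, 1, 48, …] (period length 4).
Convergents:
  p_0/q_0 = 24/1
  p_1/q_1 = 25/1
  p_2/q_2 = 224/9
  p_3/q_3 = 249/10
  p_4/q_4 = 12176/489
  p_5/q_5 = 12425/499
q_4 = 489 ≤ 495 < 499 = q_5, so the answer is 12176/489.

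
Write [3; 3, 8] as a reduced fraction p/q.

83/25

Fold from the inside: start with 8/1.
  3 + 1/8 = 25/8
  3 + 8/25 = 83/25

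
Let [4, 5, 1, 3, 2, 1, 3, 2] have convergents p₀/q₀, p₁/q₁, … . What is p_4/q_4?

Using pₖ = aₖpₖ₋₁ + pₖ₋₂, qₖ = aₖqₖ₋₁ + qₖ₋₂ (with p₋₁=1, p₋₂=0, q₋₁=0, q₋₂=1):
  k=0: a=4, p=4, q=1
  k=1: a=5, p=21, q=5
  k=2: a=1, p=25, q=6
  k=3: a=3, p=96, q=23
  k=4: a=2, p=217, q=52

217/52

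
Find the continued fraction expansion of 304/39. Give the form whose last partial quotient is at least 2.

[7; 1, 3, 1, 7]

304 = 7·39 + 31
39 = 1·31 + 8
31 = 3·8 + 7
8 = 1·7 + 1
7 = 7·1 + 0  (stop)
So 304/39 = [7; 1, 3, 1, 7].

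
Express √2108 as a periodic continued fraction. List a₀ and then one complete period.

a₀ = ⌊√2108⌋ = 45.

[45; 1, 10, 2, 22, 2, 10, 1, 90]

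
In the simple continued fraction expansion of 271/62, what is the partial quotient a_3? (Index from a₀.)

2

271 = 4·62 + 23   →  a_0 = 4
62 = 2·23 + 16   →  a_1 = 2
23 = 1·16 + 7   →  a_2 = 1
16 = 2·7 + 2   →  a_3 = 2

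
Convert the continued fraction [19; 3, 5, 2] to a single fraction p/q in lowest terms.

676/35

Using pₖ = aₖpₖ₋₁ + pₖ₋₂ and qₖ = aₖqₖ₋₁ + qₖ₋₂:
  k=0: a=19, p=19, q=1
  k=1: a=3, p=58, q=3
  k=2: a=5, p=309, q=16
  k=3: a=2, p=676, q=35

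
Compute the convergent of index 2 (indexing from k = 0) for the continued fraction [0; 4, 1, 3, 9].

1/5

Using pₖ = aₖpₖ₋₁ + pₖ₋₂, qₖ = aₖqₖ₋₁ + qₖ₋₂ (with p₋₁=1, p₋₂=0, q₋₁=0, q₋₂=1):
  k=0: a=0, p=0, q=1
  k=1: a=4, p=1, q=4
  k=2: a=1, p=1, q=5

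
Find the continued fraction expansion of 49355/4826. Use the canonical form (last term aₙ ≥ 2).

49355 = 10×4826 + 1095
4826 = 4×1095 + 446
1095 = 2×446 + 203
446 = 2×203 + 40
203 = 5×40 + 3
40 = 13×3 + 1
3 = 3×1 + 0  (stop)
So 49355/4826 = [10; 4, 2, 2, 5, 13, 3].

[10; 4, 2, 2, 5, 13, 3]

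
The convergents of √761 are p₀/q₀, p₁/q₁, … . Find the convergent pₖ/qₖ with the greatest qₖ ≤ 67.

√761 = [27; 1, 1, 2, 2, 1, 1, 54, …] (period length 7).
Convergents:
  p_0/q_0 = 27/1
  p_1/q_1 = 28/1
  p_2/q_2 = 55/2
  p_3/q_3 = 138/5
  p_4/q_4 = 331/12
  p_5/q_5 = 469/17
  p_6/q_6 = 800/29
  p_7/q_7 = 43669/1583
q_6 = 29 ≤ 67 < 1583 = q_7, so the answer is 800/29.

800/29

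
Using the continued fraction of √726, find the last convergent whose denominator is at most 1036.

26163/971

√726 = [26; 1, 16, 1, 52, …] (period length 4).
Convergents:
  p_0/q_0 = 26/1
  p_1/q_1 = 27/1
  p_2/q_2 = 458/17
  p_3/q_3 = 485/18
  p_4/q_4 = 25678/953
  p_5/q_5 = 26163/971
  p_6/q_6 = 444286/16489
q_5 = 971 ≤ 1036 < 16489 = q_6, so the answer is 26163/971.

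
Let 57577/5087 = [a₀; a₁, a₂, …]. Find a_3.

7

57577 = 11·5087 + 1620   →  a_0 = 11
5087 = 3·1620 + 227   →  a_1 = 3
1620 = 7·227 + 31   →  a_2 = 7
227 = 7·31 + 10   →  a_3 = 7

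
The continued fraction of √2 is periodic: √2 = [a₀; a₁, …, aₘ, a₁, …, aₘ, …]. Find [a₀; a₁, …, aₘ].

a₀ = ⌊√2⌋ = 1.
With m₀=0, d₀=1 and mₖ₊₁ = dₖaₖ − mₖ, dₖ₊₁ = (n − mₖ₊₁²)/dₖ, aₖ₊₁ = ⌊(a₀+mₖ₊₁)/dₖ₊₁⌋:
  k=1: m=1, d=1, a=2
d=1 and a=2a₀=2 at k=1, so the next step gives (m, d) = (1, 1) again — its k=1 value — and the period has length 1.

[1; 2]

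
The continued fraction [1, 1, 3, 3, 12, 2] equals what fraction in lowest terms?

589/333

Using pₖ = aₖpₖ₋₁ + pₖ₋₂ and qₖ = aₖqₖ₋₁ + qₖ₋₂:
  k=0: a=1, p=1, q=1
  k=1: a=1, p=2, q=1
  k=2: a=3, p=7, q=4
  k=3: a=3, p=23, q=13
  k=4: a=12, p=283, q=160
  k=5: a=2, p=589, q=333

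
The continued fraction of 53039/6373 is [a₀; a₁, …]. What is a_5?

3

53039 = 8·6373 + 2055   →  a_0 = 8
6373 = 3·2055 + 208   →  a_1 = 3
2055 = 9·208 + 183   →  a_2 = 9
208 = 1·183 + 25   →  a_3 = 1
183 = 7·25 + 8   →  a_4 = 7
25 = 3·8 + 1   →  a_5 = 3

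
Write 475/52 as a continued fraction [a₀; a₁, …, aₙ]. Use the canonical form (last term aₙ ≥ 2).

[9; 7, 2, 3]

475 = 9·52 + 7
52 = 7·7 + 3
7 = 2·3 + 1
3 = 3·1 + 0  (stop)
So 475/52 = [9; 7, 2, 3].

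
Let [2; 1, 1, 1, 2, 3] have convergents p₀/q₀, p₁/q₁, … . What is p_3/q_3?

8/3

Using pₖ = aₖpₖ₋₁ + pₖ₋₂, qₖ = aₖqₖ₋₁ + qₖ₋₂ (with p₋₁=1, p₋₂=0, q₋₁=0, q₋₂=1):
  k=0: a=2, p=2, q=1
  k=1: a=1, p=3, q=1
  k=2: a=1, p=5, q=2
  k=3: a=1, p=8, q=3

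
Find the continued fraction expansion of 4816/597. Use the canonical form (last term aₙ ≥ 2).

4816 = 8·597 + 40
597 = 14·40 + 37
40 = 1·37 + 3
37 = 12·3 + 1
3 = 3·1 + 0  (stop)
So 4816/597 = [8; 14, 1, 12, 3].

[8; 14, 1, 12, 3]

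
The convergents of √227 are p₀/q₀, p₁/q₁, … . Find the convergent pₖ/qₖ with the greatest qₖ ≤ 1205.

√227 = [15; 15, 30, …] (period length 2).
Convergents:
  p_0/q_0 = 15/1
  p_1/q_1 = 226/15
  p_2/q_2 = 6795/451
  p_3/q_3 = 102151/6780
q_2 = 451 ≤ 1205 < 6780 = q_3, so the answer is 6795/451.

6795/451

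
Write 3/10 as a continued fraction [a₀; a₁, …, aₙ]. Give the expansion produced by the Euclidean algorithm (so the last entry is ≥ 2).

3 = 0×10 + 3
10 = 3×3 + 1
3 = 3×1 + 0  (stop)
So 3/10 = [0; 3, 3].

[0; 3, 3]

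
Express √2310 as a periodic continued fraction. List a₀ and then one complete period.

[48; 16, 96]

a₀ = ⌊√2310⌋ = 48.
With m₀=0, d₀=1 and mₖ₊₁ = dₖaₖ − mₖ, dₖ₊₁ = (n − mₖ₊₁²)/dₖ, aₖ₊₁ = ⌊(a₀+mₖ₊₁)/dₖ₊₁⌋:
  k=1: m=48, d=6, a=16
  k=2: m=48, d=1, a=96
d=1 and a=2a₀=96 at k=2, so the next step gives (m, d) = (48, 6) again — its k=1 value — and the period has length 2.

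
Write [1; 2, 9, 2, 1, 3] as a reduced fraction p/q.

Fold from the inside: start with 3/1.
  1 + 1/3 = 4/3
  2 + 3/4 = 11/4
  9 + 4/11 = 103/11
  2 + 11/103 = 217/103
  1 + 103/217 = 320/217

320/217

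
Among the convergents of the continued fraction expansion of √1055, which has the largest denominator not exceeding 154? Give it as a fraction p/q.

√1055 = [32; 2, 12, 2, 64, …] (period length 4).
Convergents:
  p_0/q_0 = 32/1
  p_1/q_1 = 65/2
  p_2/q_2 = 812/25
  p_3/q_3 = 1689/52
  p_4/q_4 = 108908/3353
q_3 = 52 ≤ 154 < 3353 = q_4, so the answer is 1689/52.

1689/52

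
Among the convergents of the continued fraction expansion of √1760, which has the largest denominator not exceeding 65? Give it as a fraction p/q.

√1760 = [41; 1, 19, 1, 82, …] (period length 4).
Convergents:
  p_0/q_0 = 41/1
  p_1/q_1 = 42/1
  p_2/q_2 = 839/20
  p_3/q_3 = 881/21
  p_4/q_4 = 73081/1742
q_3 = 21 ≤ 65 < 1742 = q_4, so the answer is 881/21.

881/21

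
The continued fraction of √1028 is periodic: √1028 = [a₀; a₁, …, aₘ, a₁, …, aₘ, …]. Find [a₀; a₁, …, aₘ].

a₀ = ⌊√1028⌋ = 32.
With m₀=0, d₀=1 and mₖ₊₁ = dₖaₖ − mₖ, dₖ₊₁ = (n − mₖ₊₁²)/dₖ, aₖ₊₁ = ⌊(a₀+mₖ₊₁)/dₖ₊₁⌋:
  k=1: m=32, d=4, a=16
  k=2: m=32, d=1, a=64
d=1 and a=2a₀=64 at k=2, so the next step gives (m, d) = (32, 4) again — its k=1 value — and the period has length 2.

[32; 16, 64]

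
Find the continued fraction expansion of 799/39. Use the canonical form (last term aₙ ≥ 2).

[20; 2, 19]

799 = 20×39 + 19
39 = 2×19 + 1
19 = 19×1 + 0  (stop)
So 799/39 = [20; 2, 19].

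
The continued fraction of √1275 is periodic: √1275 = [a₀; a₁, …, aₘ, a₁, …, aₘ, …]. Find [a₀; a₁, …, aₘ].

[35; 1, 2, 2, 2, 2, 2, 1, 70]

a₀ = ⌊√1275⌋ = 35.
With m₀=0, d₀=1 and mₖ₊₁ = dₖaₖ − mₖ, dₖ₊₁ = (n − mₖ₊₁²)/dₖ, aₖ₊₁ = ⌊(a₀+mₖ₊₁)/dₖ₊₁⌋:
  k=1: m=35, d=50, a=1
  k=2: m=15, d=21, a=2
  k=3: m=27, d=26, a=2
  k=4: m=25, d=25, a=2
  k=5: m=25, d=26, a=2
  k=6: m=27, d=21, a=2
  k=7: m=15, d=50, a=1
  k=8: m=35, d=1, a=70
d=1 and a=2a₀=70 at k=8, so the next step gives (m, d) = (35, 50) again — its k=1 value — and the period has length 8.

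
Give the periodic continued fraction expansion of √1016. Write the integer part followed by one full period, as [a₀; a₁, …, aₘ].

a₀ = ⌊√1016⌋ = 31.
With m₀=0, d₀=1 and mₖ₊₁ = dₖaₖ − mₖ, dₖ₊₁ = (n − mₖ₊₁²)/dₖ, aₖ₊₁ = ⌊(a₀+mₖ₊₁)/dₖ₊₁⌋:
  k=1: m=31, d=55, a=1
  k=2: m=24, d=8, a=6
  k=3: m=24, d=55, a=1
  k=4: m=31, d=1, a=62
d=1 and a=2a₀=62 at k=4, so the next step gives (m, d) = (31, 55) again — its k=1 value — and the period has length 4.

[31; 1, 6, 1, 62]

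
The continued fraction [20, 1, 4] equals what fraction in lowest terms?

104/5

Fold from the inside: start with 4/1.
  1 + 1/4 = 5/4
  20 + 4/5 = 104/5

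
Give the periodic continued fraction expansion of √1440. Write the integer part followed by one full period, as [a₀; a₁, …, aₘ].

a₀ = ⌊√1440⌋ = 37.
With m₀=0, d₀=1 and mₖ₊₁ = dₖaₖ − mₖ, dₖ₊₁ = (n − mₖ₊₁²)/dₖ, aₖ₊₁ = ⌊(a₀+mₖ₊₁)/dₖ₊₁⌋:
  k=1: m=37, d=71, a=1
  k=2: m=34, d=4, a=17
  k=3: m=34, d=71, a=1
  k=4: m=37, d=1, a=74
d=1 and a=2a₀=74 at k=4, so the next step gives (m, d) = (37, 71) again — its k=1 value — and the period has length 4.

[37; 1, 17, 1, 74]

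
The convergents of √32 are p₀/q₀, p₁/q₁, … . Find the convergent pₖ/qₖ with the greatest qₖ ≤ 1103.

√32 = [5; 1, 1, 1, 10, …] (period length 4).
Convergents:
  p_0/q_0 = 5/1
  p_1/q_1 = 6/1
  p_2/q_2 = 11/2
  p_3/q_3 = 17/3
  p_4/q_4 = 181/32
  p_5/q_5 = 198/35
  p_6/q_6 = 379/67
  p_7/q_7 = 577/102
  p_8/q_8 = 6149/1087
  p_9/q_9 = 6726/1189
q_8 = 1087 ≤ 1103 < 1189 = q_9, so the answer is 6149/1087.

6149/1087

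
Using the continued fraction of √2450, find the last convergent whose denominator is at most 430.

√2450 = [49; 2, 98, …] (period length 2).
Convergents:
  p_0/q_0 = 49/1
  p_1/q_1 = 99/2
  p_2/q_2 = 9751/197
  p_3/q_3 = 19601/396
  p_4/q_4 = 1930649/39005
q_3 = 396 ≤ 430 < 39005 = q_4, so the answer is 19601/396.

19601/396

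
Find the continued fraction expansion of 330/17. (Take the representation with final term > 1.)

[19; 2, 2, 3]

330 = 19·17 + 7
17 = 2·7 + 3
7 = 2·3 + 1
3 = 3·1 + 0  (stop)
So 330/17 = [19; 2, 2, 3].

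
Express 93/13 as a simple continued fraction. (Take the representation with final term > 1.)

93 = 7·13 + 2
13 = 6·2 + 1
2 = 2·1 + 0  (stop)
So 93/13 = [7; 6, 2].

[7; 6, 2]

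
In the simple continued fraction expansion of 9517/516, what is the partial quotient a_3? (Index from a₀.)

9517 = 18·516 + 229   →  a_0 = 18
516 = 2·229 + 58   →  a_1 = 2
229 = 3·58 + 55   →  a_2 = 3
58 = 1·55 + 3   →  a_3 = 1

1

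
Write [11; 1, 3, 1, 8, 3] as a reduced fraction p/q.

1616/137

Fold from the inside: start with 3/1.
  8 + 1/3 = 25/3
  1 + 3/25 = 28/25
  3 + 25/28 = 109/28
  1 + 28/109 = 137/109
  11 + 109/137 = 1616/137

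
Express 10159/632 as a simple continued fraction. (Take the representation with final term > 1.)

10159 = 16×632 + 47
632 = 13×47 + 21
47 = 2×21 + 5
21 = 4×5 + 1
5 = 5×1 + 0  (stop)
So 10159/632 = [16; 13, 2, 4, 5].

[16; 13, 2, 4, 5]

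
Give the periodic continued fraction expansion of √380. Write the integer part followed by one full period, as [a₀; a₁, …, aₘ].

[19; 2, 38]

a₀ = ⌊√380⌋ = 19.
With m₀=0, d₀=1 and mₖ₊₁ = dₖaₖ − mₖ, dₖ₊₁ = (n − mₖ₊₁²)/dₖ, aₖ₊₁ = ⌊(a₀+mₖ₊₁)/dₖ₊₁⌋:
  k=1: m=19, d=19, a=2
  k=2: m=19, d=1, a=38
d=1 and a=2a₀=38 at k=2, so the next step gives (m, d) = (19, 19) again — its k=1 value — and the period has length 2.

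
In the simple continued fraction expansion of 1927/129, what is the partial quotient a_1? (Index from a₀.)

1

1927 = 14·129 + 121   →  a_0 = 14
129 = 1·121 + 8   →  a_1 = 1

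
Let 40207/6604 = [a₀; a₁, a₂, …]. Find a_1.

11

40207 = 6·6604 + 583   →  a_0 = 6
6604 = 11·583 + 191   →  a_1 = 11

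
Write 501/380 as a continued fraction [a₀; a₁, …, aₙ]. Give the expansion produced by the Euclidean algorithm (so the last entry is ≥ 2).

501 = 1·380 + 121
380 = 3·121 + 17
121 = 7·17 + 2
17 = 8·2 + 1
2 = 2·1 + 0  (stop)
So 501/380 = [1; 3, 7, 8, 2].

[1; 3, 7, 8, 2]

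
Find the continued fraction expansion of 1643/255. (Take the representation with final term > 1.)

[6; 2, 3, 1, 8, 1, 2]

1643 = 6*255 + 113
255 = 2*113 + 29
113 = 3*29 + 26
29 = 1*26 + 3
26 = 8*3 + 2
3 = 1*2 + 1
2 = 2*1 + 0  (stop)
So 1643/255 = [6; 2, 3, 1, 8, 1, 2].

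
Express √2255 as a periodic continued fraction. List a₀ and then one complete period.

[47; 2, 18, 2, 94]

a₀ = ⌊√2255⌋ = 47.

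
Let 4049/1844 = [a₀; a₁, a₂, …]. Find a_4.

1

4049 = 2·1844 + 361   →  a_0 = 2
1844 = 5·361 + 39   →  a_1 = 5
361 = 9·39 + 10   →  a_2 = 9
39 = 3·10 + 9   →  a_3 = 3
10 = 1·9 + 1   →  a_4 = 1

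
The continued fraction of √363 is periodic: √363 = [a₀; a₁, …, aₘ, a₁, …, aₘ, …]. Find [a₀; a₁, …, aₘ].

a₀ = ⌊√363⌋ = 19.

[19; 19, 38]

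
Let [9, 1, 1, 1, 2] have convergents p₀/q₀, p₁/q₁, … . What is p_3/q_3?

29/3

Using pₖ = aₖpₖ₋₁ + pₖ₋₂, qₖ = aₖqₖ₋₁ + qₖ₋₂ (with p₋₁=1, p₋₂=0, q₋₁=0, q₋₂=1):
  k=0: a=9, p=9, q=1
  k=1: a=1, p=10, q=1
  k=2: a=1, p=19, q=2
  k=3: a=1, p=29, q=3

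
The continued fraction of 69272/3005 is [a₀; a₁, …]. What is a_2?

7

69272 = 23·3005 + 157   →  a_0 = 23
3005 = 19·157 + 22   →  a_1 = 19
157 = 7·22 + 3   →  a_2 = 7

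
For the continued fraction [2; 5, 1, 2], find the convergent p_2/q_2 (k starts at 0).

Using pₖ = aₖpₖ₋₁ + pₖ₋₂, qₖ = aₖqₖ₋₁ + qₖ₋₂ (with p₋₁=1, p₋₂=0, q₋₁=0, q₋₂=1):
  k=0: a=2, p=2, q=1
  k=1: a=5, p=11, q=5
  k=2: a=1, p=13, q=6

13/6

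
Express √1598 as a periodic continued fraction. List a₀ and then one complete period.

[39; 1, 38, 1, 78]

a₀ = ⌊√1598⌋ = 39.
With m₀=0, d₀=1 and mₖ₊₁ = dₖaₖ − mₖ, dₖ₊₁ = (n − mₖ₊₁²)/dₖ, aₖ₊₁ = ⌊(a₀+mₖ₊₁)/dₖ₊₁⌋:
  k=1: m=39, d=77, a=1
  k=2: m=38, d=2, a=38
  k=3: m=38, d=77, a=1
  k=4: m=39, d=1, a=78
d=1 and a=2a₀=78 at k=4, so the next step gives (m, d) = (39, 77) again — its k=1 value — and the period has length 4.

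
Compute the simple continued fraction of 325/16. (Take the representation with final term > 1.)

325 = 20·16 + 5
16 = 3·5 + 1
5 = 5·1 + 0  (stop)
So 325/16 = [20; 3, 5].

[20; 3, 5]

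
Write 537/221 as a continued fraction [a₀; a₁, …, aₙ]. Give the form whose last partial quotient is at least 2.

537 = 2×221 + 95
221 = 2×95 + 31
95 = 3×31 + 2
31 = 15×2 + 1
2 = 2×1 + 0  (stop)
So 537/221 = [2; 2, 3, 15, 2].

[2; 2, 3, 15, 2]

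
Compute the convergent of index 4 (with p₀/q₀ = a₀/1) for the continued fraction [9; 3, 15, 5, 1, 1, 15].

Using pₖ = aₖpₖ₋₁ + pₖ₋₂, qₖ = aₖqₖ₋₁ + qₖ₋₂ (with p₋₁=1, p₋₂=0, q₋₁=0, q₋₂=1):
  k=0: a=9, p=9, q=1
  k=1: a=3, p=28, q=3
  k=2: a=15, p=429, q=46
  k=3: a=5, p=2173, q=233
  k=4: a=1, p=2602, q=279

2602/279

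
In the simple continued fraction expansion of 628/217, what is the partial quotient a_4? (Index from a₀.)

628 = 2·217 + 194   →  a_0 = 2
217 = 1·194 + 23   →  a_1 = 1
194 = 8·23 + 10   →  a_2 = 8
23 = 2·10 + 3   →  a_3 = 2
10 = 3·3 + 1   →  a_4 = 3

3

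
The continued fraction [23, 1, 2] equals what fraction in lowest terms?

71/3

Using pₖ = aₖpₖ₋₁ + pₖ₋₂ and qₖ = aₖqₖ₋₁ + qₖ₋₂:
  k=0: a=23, p=23, q=1
  k=1: a=1, p=24, q=1
  k=2: a=2, p=71, q=3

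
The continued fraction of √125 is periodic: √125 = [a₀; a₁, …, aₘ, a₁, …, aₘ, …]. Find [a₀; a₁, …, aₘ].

a₀ = ⌊√125⌋ = 11.
With m₀=0, d₀=1 and mₖ₊₁ = dₖaₖ − mₖ, dₖ₊₁ = (n − mₖ₊₁²)/dₖ, aₖ₊₁ = ⌊(a₀+mₖ₊₁)/dₖ₊₁⌋:
  k=1: m=11, d=4, a=5
  k=2: m=9, d=11, a=1
  k=3: m=2, d=11, a=1
  k=4: m=9, d=4, a=5
  k=5: m=11, d=1, a=22
d=1 and a=2a₀=22 at k=5, so the next step gives (m, d) = (11, 4) again — its k=1 value — and the period has length 5.

[11; 5, 1, 1, 5, 22]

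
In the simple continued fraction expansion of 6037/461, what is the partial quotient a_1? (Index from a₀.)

10

6037 = 13·461 + 44   →  a_0 = 13
461 = 10·44 + 21   →  a_1 = 10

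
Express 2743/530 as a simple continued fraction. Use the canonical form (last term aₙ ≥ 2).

[5; 5, 1, 2, 3, 9]

2743 = 5*530 + 93
530 = 5*93 + 65
93 = 1*65 + 28
65 = 2*28 + 9
28 = 3*9 + 1
9 = 9*1 + 0  (stop)
So 2743/530 = [5; 5, 1, 2, 3, 9].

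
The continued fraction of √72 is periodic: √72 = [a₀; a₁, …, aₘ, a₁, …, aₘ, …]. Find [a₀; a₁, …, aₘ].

[8; 2, 16]

a₀ = ⌊√72⌋ = 8.
With m₀=0, d₀=1 and mₖ₊₁ = dₖaₖ − mₖ, dₖ₊₁ = (n − mₖ₊₁²)/dₖ, aₖ₊₁ = ⌊(a₀+mₖ₊₁)/dₖ₊₁⌋:
  k=1: m=8, d=8, a=2
  k=2: m=8, d=1, a=16
d=1 and a=2a₀=16 at k=2, so the next step gives (m, d) = (8, 8) again — its k=1 value — and the period has length 2.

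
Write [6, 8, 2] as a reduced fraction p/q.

104/17

Fold from the inside: start with 2/1.
  8 + 1/2 = 17/2
  6 + 2/17 = 104/17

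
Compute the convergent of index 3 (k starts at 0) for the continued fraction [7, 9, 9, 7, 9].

Using pₖ = aₖpₖ₋₁ + pₖ₋₂, qₖ = aₖqₖ₋₁ + qₖ₋₂ (with p₋₁=1, p₋₂=0, q₋₁=0, q₋₂=1):
  k=0: a=7, p=7, q=1
  k=1: a=9, p=64, q=9
  k=2: a=9, p=583, q=82
  k=3: a=7, p=4145, q=583

4145/583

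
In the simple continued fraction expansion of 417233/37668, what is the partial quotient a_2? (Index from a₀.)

417233 = 11·37668 + 2885   →  a_0 = 11
37668 = 13·2885 + 163   →  a_1 = 13
2885 = 17·163 + 114   →  a_2 = 17

17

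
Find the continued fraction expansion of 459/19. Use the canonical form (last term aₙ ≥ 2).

459 = 24·19 + 3
19 = 6·3 + 1
3 = 3·1 + 0  (stop)
So 459/19 = [24; 6, 3].

[24; 6, 3]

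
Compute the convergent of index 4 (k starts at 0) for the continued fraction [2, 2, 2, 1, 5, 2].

Using pₖ = aₖpₖ₋₁ + pₖ₋₂, qₖ = aₖqₖ₋₁ + qₖ₋₂ (with p₋₁=1, p₋₂=0, q₋₁=0, q₋₂=1):
  k=0: a=2, p=2, q=1
  k=1: a=2, p=5, q=2
  k=2: a=2, p=12, q=5
  k=3: a=1, p=17, q=7
  k=4: a=5, p=97, q=40

97/40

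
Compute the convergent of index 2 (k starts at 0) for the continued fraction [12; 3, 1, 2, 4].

Using pₖ = aₖpₖ₋₁ + pₖ₋₂, qₖ = aₖqₖ₋₁ + qₖ₋₂ (with p₋₁=1, p₋₂=0, q₋₁=0, q₋₂=1):
  k=0: a=12, p=12, q=1
  k=1: a=3, p=37, q=3
  k=2: a=1, p=49, q=4

49/4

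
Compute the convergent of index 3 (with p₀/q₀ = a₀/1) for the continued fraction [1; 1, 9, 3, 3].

59/31

Using pₖ = aₖpₖ₋₁ + pₖ₋₂, qₖ = aₖqₖ₋₁ + qₖ₋₂ (with p₋₁=1, p₋₂=0, q₋₁=0, q₋₂=1):
  k=0: a=1, p=1, q=1
  k=1: a=1, p=2, q=1
  k=2: a=9, p=19, q=10
  k=3: a=3, p=59, q=31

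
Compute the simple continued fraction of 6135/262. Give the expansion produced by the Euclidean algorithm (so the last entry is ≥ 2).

[23; 2, 2, 2, 10, 2]

6135 = 23·262 + 109
262 = 2·109 + 44
109 = 2·44 + 21
44 = 2·21 + 2
21 = 10·2 + 1
2 = 2·1 + 0  (stop)
So 6135/262 = [23; 2, 2, 2, 10, 2].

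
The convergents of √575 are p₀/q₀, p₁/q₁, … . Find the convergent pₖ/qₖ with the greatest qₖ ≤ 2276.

√575 = [23; 1, 46, …] (period length 2).
Convergents:
  p_0/q_0 = 23/1
  p_1/q_1 = 24/1
  p_2/q_2 = 1127/47
  p_3/q_3 = 1151/48
  p_4/q_4 = 54073/2255
  p_5/q_5 = 55224/2303
q_4 = 2255 ≤ 2276 < 2303 = q_5, so the answer is 54073/2255.

54073/2255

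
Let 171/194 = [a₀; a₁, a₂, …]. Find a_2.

7

171 = 0·194 + 171   →  a_0 = 0
194 = 1·171 + 23   →  a_1 = 1
171 = 7·23 + 10   →  a_2 = 7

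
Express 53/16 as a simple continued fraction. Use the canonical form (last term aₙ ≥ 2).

[3; 3, 5]

53 = 3×16 + 5
16 = 3×5 + 1
5 = 5×1 + 0  (stop)
So 53/16 = [3; 3, 5].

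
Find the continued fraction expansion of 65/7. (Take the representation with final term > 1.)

65 = 9·7 + 2
7 = 3·2 + 1
2 = 2·1 + 0  (stop)
So 65/7 = [9; 3, 2].

[9; 3, 2]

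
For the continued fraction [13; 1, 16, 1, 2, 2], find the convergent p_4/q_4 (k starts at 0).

Using pₖ = aₖpₖ₋₁ + pₖ₋₂, qₖ = aₖqₖ₋₁ + qₖ₋₂ (with p₋₁=1, p₋₂=0, q₋₁=0, q₋₂=1):
  k=0: a=13, p=13, q=1
  k=1: a=1, p=14, q=1
  k=2: a=16, p=237, q=17
  k=3: a=1, p=251, q=18
  k=4: a=2, p=739, q=53

739/53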